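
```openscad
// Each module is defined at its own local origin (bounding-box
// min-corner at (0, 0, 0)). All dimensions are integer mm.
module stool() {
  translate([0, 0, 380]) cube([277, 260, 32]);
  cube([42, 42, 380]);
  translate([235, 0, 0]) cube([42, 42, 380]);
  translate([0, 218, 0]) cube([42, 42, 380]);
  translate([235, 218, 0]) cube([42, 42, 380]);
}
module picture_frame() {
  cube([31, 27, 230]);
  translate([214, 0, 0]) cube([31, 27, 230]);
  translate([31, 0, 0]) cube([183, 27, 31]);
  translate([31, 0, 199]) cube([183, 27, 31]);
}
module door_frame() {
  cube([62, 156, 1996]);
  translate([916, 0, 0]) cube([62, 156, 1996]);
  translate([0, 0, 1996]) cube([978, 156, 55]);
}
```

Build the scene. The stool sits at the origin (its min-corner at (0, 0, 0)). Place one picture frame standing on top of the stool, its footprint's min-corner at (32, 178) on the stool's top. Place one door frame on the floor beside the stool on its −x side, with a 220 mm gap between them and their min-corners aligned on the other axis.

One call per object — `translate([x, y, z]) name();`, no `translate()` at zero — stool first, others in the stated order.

stool();
translate([32, 178, 412]) picture_frame();
translate([-1198, 0, 0]) door_frame();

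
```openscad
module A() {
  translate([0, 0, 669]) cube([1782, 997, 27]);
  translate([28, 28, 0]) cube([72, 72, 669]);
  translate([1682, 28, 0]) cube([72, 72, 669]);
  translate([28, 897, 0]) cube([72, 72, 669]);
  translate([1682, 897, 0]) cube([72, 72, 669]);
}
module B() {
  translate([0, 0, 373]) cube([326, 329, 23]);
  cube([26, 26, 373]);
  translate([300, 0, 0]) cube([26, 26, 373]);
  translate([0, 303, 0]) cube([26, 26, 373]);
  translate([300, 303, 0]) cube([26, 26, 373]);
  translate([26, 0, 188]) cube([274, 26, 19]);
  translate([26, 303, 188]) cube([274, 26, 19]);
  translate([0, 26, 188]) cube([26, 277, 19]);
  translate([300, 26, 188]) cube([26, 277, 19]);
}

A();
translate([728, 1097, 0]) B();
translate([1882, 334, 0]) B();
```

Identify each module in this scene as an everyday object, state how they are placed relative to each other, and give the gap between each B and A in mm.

A is a table. B is a stool. Two stools sit around the table at the +y, +x sides. The gap between each stool and the table is 100 mm.

Each stool's nearest face is 100 mm from the table's bounding box.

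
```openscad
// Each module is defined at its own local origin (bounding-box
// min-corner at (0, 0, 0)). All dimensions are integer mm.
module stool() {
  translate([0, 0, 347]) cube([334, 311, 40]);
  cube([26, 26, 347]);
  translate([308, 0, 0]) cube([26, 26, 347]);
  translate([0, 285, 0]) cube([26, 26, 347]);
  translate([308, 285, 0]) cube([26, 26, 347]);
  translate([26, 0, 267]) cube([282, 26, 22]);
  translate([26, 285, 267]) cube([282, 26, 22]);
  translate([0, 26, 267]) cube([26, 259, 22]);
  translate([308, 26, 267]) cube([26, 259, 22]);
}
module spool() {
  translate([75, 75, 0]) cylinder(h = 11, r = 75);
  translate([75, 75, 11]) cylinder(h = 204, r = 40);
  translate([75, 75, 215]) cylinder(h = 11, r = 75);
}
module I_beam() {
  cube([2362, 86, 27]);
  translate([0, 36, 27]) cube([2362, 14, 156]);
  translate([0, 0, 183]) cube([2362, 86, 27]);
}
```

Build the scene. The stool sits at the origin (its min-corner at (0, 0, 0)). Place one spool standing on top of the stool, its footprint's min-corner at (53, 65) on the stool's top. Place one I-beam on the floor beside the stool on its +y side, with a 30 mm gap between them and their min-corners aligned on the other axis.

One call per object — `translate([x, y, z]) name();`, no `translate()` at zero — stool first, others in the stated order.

stool();
translate([53, 65, 387]) spool();
translate([0, 341, 0]) I_beam();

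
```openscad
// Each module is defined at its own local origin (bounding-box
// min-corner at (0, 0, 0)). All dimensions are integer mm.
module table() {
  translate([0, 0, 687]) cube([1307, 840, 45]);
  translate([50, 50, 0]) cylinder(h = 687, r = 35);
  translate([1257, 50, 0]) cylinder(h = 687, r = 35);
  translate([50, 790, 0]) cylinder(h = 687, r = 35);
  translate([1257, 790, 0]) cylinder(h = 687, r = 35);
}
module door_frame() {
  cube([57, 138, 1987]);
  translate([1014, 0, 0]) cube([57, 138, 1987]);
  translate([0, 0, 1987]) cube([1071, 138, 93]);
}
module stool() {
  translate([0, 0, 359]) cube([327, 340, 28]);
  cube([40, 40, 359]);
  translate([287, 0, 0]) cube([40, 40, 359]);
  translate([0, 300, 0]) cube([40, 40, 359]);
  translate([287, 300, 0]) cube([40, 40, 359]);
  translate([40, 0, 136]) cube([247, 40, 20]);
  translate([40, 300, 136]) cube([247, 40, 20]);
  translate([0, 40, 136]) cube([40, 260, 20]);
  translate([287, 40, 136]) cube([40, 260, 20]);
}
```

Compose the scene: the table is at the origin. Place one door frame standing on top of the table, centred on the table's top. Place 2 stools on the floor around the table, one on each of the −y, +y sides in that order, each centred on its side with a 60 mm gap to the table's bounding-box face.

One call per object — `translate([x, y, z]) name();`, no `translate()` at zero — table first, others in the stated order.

table();
translate([118, 351, 732]) door_frame();
translate([490, -400, 0]) stool();
translate([490, 900, 0]) stool();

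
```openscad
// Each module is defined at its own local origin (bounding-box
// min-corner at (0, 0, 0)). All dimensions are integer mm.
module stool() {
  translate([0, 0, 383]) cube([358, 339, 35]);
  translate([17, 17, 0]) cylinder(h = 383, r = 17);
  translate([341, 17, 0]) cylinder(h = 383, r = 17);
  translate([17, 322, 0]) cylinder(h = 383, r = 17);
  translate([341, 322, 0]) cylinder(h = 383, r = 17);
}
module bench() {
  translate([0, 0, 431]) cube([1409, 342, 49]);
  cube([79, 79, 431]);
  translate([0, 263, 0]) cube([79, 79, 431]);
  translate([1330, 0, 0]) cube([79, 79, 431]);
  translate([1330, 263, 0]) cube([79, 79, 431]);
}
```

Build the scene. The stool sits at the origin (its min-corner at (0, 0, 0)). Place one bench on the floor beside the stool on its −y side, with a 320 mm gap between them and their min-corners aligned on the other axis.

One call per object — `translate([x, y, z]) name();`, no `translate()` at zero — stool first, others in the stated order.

stool();
translate([0, -662, 0]) bench();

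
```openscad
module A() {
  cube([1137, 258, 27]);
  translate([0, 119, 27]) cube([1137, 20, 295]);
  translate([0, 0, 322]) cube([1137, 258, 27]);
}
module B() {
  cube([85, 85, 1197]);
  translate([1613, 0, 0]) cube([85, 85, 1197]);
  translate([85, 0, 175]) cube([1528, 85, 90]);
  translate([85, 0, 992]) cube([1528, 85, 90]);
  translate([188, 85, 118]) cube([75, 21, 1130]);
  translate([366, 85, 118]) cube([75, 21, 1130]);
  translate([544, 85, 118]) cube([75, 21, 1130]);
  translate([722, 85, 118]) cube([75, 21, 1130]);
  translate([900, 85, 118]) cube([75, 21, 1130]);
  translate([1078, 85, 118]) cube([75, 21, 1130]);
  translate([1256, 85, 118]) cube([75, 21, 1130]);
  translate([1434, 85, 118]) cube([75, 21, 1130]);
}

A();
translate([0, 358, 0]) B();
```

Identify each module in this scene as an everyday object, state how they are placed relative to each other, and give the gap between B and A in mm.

The fence section's nearest face is 100 mm from the I-beam's +y face.

A is an I-beam. B is a fence section. The fence section is on the floor beside the I-beam on its +y side. The gap between the fence section and the I-beam is 100 mm.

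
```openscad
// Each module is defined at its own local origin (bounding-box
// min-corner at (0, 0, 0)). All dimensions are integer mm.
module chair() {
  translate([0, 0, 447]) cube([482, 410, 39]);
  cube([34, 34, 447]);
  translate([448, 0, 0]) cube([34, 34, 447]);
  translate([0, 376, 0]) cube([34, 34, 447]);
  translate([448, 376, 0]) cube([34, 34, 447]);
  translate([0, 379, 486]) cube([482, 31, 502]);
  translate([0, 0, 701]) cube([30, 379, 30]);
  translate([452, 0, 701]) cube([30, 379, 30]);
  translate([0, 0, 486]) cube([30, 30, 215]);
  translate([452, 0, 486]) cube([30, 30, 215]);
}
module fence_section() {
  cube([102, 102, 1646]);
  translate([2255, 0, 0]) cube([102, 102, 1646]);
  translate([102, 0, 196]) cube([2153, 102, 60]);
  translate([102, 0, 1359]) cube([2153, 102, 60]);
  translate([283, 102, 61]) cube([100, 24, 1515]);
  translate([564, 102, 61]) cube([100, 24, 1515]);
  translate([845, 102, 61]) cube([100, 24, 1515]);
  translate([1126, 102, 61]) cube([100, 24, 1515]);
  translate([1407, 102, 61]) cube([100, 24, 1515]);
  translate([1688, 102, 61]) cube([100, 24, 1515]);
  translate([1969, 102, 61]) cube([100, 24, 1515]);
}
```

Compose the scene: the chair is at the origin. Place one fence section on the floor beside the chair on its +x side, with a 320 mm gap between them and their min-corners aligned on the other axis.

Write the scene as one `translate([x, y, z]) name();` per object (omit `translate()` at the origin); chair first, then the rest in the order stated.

chair();
translate([802, 0, 0]) fence_section();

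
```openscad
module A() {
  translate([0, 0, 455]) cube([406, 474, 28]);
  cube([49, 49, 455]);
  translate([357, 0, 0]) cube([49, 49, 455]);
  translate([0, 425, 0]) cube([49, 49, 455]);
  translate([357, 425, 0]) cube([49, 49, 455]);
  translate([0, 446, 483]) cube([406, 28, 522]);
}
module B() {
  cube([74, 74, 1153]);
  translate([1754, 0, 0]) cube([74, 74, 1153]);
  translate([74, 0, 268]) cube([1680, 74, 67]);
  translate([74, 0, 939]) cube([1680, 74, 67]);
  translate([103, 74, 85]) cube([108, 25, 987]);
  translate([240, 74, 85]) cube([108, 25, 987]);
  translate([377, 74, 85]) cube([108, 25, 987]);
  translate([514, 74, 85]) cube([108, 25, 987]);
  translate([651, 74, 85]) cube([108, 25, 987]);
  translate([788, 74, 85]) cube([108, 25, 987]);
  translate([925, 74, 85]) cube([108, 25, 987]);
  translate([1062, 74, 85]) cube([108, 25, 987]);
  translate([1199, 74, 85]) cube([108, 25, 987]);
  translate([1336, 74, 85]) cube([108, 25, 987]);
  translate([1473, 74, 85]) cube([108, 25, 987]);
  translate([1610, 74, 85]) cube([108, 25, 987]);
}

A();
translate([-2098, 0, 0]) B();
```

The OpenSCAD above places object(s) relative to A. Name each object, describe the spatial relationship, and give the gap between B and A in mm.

A is a chair. B is a fence section. The fence section is on the floor beside the chair on its −x side. The gap between the fence section and the chair is 270 mm.

The fence section's nearest face is 270 mm from the chair's −x face.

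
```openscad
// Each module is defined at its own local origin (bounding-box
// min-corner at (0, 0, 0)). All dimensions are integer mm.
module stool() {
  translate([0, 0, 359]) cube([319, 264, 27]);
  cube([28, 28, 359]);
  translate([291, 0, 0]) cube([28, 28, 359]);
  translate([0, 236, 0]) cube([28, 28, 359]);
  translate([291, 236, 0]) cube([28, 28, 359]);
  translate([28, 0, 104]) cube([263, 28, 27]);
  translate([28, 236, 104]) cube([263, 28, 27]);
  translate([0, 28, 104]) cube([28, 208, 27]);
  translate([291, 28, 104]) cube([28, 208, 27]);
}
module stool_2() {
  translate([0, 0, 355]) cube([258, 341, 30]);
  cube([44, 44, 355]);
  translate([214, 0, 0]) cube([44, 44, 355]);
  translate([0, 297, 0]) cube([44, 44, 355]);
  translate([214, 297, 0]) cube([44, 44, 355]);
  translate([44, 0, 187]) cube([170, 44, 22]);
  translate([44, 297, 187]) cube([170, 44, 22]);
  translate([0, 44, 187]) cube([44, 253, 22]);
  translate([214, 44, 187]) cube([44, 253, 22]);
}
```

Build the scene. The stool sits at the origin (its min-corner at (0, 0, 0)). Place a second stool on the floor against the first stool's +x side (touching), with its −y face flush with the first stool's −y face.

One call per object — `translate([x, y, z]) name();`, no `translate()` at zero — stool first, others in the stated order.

stool();
translate([319, 0, 0]) stool_2();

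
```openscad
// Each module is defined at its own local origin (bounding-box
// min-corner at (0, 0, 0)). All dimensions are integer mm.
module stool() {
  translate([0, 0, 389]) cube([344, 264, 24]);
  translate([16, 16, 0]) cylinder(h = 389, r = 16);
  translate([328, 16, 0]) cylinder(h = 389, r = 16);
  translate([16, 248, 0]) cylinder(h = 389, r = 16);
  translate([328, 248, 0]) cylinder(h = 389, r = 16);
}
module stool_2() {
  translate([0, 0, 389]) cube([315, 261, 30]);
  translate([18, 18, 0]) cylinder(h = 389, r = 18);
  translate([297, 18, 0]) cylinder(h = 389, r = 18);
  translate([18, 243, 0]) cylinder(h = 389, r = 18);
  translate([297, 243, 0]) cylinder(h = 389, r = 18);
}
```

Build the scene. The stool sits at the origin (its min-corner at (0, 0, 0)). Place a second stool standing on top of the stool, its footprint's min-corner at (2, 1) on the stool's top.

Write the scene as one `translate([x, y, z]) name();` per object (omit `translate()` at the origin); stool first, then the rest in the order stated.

stool();
translate([2, 1, 413]) stool_2();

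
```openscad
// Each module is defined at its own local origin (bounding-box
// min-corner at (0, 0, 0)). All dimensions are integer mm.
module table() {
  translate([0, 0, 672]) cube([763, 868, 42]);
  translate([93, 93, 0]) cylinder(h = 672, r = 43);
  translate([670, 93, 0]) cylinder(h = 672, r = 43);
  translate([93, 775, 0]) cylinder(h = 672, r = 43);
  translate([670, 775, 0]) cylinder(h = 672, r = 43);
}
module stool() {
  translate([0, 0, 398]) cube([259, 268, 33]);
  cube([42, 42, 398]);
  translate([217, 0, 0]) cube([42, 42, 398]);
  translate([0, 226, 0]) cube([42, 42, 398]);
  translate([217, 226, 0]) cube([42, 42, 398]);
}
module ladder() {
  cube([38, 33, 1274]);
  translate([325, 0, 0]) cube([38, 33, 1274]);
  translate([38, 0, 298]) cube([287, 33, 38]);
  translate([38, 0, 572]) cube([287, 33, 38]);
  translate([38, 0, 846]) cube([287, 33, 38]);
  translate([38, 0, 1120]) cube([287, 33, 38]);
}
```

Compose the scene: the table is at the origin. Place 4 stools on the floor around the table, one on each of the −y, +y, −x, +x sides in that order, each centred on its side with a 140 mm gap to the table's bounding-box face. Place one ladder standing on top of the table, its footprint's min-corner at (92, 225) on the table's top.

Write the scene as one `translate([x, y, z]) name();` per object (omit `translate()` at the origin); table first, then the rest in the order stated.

table();
translate([252, -408, 0]) stool();
translate([252, 1008, 0]) stool();
translate([-399, 300, 0]) stool();
translate([903, 300, 0]) stool();
translate([92, 225, 714]) ladder();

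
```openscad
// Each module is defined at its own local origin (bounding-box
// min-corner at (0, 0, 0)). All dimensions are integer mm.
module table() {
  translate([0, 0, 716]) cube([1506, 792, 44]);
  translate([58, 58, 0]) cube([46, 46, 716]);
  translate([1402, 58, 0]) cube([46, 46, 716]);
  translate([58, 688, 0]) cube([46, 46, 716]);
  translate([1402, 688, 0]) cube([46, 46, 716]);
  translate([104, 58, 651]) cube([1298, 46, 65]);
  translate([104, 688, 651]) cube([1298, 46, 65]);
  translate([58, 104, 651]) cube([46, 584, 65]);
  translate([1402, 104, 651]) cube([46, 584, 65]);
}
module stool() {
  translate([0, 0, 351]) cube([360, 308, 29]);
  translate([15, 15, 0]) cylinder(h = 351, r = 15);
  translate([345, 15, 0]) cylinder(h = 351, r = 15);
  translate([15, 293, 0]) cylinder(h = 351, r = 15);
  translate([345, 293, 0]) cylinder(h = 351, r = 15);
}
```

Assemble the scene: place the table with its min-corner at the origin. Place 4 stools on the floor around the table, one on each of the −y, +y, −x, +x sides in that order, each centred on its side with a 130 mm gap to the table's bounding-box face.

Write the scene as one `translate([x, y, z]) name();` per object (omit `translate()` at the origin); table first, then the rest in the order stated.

table();
translate([573, -438, 0]) stool();
translate([573, 922, 0]) stool();
translate([-490, 242, 0]) stool();
translate([1636, 242, 0]) stool();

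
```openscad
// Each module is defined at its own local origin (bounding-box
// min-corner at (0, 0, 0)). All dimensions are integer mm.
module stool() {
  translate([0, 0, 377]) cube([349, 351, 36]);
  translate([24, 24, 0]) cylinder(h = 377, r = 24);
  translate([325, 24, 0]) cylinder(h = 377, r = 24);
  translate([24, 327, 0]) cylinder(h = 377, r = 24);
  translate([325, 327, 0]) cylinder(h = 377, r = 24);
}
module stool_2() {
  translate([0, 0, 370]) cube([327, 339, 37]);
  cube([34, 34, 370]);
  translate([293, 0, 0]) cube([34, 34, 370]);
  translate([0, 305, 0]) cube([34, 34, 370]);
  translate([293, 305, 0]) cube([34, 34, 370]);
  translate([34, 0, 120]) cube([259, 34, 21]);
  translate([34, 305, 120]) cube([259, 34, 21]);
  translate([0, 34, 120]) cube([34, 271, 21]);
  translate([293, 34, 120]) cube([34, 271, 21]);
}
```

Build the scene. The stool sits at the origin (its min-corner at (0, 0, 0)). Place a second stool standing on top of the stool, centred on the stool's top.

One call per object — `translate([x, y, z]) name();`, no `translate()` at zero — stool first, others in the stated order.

stool();
translate([11, 6, 413]) stool_2();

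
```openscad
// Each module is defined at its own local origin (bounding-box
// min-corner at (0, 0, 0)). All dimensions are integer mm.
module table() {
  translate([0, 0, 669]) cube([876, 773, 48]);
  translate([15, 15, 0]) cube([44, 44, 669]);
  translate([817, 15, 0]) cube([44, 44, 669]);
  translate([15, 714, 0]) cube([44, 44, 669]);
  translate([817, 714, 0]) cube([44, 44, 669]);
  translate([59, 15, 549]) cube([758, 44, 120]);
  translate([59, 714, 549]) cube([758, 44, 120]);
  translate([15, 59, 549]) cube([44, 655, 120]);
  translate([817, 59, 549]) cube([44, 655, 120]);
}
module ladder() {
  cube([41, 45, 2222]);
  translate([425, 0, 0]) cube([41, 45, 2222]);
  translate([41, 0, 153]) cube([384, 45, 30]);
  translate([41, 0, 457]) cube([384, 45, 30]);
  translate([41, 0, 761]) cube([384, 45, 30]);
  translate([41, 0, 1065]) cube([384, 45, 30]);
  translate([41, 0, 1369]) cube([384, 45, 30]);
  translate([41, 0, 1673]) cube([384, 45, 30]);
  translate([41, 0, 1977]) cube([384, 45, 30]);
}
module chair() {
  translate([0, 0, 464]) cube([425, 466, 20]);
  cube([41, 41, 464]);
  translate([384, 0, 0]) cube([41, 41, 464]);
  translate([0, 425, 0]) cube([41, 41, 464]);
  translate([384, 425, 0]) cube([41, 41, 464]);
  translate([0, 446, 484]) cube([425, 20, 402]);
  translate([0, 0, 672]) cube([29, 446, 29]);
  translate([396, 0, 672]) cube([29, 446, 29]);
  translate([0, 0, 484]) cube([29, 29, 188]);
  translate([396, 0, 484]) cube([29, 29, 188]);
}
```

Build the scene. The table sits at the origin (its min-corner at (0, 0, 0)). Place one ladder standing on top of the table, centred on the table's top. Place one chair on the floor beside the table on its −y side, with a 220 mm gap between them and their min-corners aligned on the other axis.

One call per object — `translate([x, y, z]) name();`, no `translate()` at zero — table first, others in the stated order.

table();
translate([205, 364, 717]) ladder();
translate([0, -686, 0]) chair();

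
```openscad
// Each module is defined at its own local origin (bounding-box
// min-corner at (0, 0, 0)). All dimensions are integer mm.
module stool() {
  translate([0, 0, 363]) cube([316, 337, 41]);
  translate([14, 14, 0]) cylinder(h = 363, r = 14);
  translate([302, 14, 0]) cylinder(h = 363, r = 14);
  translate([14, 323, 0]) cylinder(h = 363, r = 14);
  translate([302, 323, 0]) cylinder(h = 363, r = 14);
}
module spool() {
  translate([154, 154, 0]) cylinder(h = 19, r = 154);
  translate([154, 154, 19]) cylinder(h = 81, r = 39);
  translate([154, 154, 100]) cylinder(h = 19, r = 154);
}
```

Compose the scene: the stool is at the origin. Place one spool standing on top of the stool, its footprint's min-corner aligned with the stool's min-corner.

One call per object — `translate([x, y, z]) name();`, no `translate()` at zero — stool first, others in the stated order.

stool();
translate([0, 0, 404]) spool();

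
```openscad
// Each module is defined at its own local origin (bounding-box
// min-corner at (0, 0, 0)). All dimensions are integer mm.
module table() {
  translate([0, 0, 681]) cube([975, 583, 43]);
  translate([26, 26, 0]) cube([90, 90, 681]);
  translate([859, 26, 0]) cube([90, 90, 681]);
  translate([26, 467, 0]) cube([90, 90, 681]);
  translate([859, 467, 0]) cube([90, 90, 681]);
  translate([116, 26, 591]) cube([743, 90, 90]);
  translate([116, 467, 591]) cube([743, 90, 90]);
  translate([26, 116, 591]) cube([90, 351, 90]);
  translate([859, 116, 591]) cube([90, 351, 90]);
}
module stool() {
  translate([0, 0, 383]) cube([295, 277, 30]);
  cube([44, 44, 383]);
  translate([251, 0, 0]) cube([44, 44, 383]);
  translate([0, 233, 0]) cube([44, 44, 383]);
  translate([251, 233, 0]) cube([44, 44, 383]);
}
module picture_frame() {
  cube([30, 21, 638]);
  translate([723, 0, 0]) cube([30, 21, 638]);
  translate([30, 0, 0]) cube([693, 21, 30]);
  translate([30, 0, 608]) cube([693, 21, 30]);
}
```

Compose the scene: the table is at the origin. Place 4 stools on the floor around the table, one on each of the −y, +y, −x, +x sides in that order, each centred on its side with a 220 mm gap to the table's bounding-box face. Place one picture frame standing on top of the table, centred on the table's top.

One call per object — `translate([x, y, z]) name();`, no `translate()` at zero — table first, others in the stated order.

table();
translate([340, -497, 0]) stool();
translate([340, 803, 0]) stool();
translate([-515, 153, 0]) stool();
translate([1195, 153, 0]) stool();
translate([111, 281, 724]) picture_frame();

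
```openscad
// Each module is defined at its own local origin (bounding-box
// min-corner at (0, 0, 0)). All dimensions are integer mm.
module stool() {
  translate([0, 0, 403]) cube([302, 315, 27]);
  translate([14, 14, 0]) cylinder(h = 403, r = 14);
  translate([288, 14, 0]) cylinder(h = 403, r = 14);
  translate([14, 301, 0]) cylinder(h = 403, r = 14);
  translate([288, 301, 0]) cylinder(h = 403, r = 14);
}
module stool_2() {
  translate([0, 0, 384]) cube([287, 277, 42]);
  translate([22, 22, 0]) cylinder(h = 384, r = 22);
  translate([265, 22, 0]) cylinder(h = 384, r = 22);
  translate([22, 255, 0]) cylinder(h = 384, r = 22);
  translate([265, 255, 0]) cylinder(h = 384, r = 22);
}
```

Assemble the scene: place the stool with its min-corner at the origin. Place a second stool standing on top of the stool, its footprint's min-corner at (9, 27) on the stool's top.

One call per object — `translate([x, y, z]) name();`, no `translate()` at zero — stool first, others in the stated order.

stool();
translate([9, 27, 430]) stool_2();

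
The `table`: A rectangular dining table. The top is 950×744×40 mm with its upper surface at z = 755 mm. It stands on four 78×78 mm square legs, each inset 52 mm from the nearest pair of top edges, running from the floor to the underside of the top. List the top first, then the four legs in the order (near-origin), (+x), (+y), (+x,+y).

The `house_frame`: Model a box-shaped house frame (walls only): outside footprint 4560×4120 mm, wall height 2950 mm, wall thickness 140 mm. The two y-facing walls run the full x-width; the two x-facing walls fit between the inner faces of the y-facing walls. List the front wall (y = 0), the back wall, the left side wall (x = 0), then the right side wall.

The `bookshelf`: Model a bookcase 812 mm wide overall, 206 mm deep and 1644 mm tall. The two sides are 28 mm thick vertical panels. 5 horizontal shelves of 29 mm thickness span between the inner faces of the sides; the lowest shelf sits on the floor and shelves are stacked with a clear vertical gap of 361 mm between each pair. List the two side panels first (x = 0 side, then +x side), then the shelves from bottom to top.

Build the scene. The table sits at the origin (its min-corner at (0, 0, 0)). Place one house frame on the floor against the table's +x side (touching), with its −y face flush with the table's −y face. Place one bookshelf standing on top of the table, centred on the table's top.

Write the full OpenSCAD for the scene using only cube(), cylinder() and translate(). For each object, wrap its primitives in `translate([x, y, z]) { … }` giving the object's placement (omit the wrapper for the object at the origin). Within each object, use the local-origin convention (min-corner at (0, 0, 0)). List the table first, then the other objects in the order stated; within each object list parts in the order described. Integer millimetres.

translate([0, 0, 715]) cube([950, 744, 40]);
translate([52, 52, 0]) cube([78, 78, 715]);
translate([820, 52, 0]) cube([78, 78, 715]);
translate([52, 614, 0]) cube([78, 78, 715]);
translate([820, 614, 0]) cube([78, 78, 715]);
translate([950, 0, 0]) {
  cube([4560, 140, 2950]);
  translate([0, 3980, 0]) cube([4560, 140, 2950]);
  translate([0, 140, 0]) cube([140, 3840, 2950]);
  translate([4420, 140, 0]) cube([140, 3840, 2950]);
}
translate([69, 269, 755]) {
  cube([28, 206, 1644]);
  translate([784, 0, 0]) cube([28, 206, 1644]);
  translate([28, 0, 0]) cube([756, 206, 29]);
  translate([28, 0, 390]) cube([756, 206, 29]);
  translate([28, 0, 780]) cube([756, 206, 29]);
  translate([28, 0, 1170]) cube([756, 206, 29]);
  translate([28, 0, 1560]) cube([756, 206, 29]);
}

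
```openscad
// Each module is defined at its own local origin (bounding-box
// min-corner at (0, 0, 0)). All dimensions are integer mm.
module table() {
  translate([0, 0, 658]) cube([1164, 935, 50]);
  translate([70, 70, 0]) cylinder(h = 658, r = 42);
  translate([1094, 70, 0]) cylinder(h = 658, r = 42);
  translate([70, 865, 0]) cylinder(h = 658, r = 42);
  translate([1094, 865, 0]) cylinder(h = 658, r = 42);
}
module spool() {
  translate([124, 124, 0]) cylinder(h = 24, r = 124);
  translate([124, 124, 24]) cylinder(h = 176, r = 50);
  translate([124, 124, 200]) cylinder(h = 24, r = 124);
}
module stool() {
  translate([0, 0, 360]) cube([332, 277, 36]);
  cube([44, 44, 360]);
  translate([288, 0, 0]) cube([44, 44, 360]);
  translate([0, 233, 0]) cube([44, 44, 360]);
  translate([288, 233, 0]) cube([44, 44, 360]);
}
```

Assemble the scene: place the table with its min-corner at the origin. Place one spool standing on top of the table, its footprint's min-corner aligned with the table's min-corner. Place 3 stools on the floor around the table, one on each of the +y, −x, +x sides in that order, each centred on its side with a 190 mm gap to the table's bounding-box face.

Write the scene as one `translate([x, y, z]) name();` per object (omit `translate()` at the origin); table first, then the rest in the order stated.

table();
translate([0, 0, 708]) spool();
translate([416, 1125, 0]) stool();
translate([-522, 329, 0]) stool();
translate([1354, 329, 0]) stool();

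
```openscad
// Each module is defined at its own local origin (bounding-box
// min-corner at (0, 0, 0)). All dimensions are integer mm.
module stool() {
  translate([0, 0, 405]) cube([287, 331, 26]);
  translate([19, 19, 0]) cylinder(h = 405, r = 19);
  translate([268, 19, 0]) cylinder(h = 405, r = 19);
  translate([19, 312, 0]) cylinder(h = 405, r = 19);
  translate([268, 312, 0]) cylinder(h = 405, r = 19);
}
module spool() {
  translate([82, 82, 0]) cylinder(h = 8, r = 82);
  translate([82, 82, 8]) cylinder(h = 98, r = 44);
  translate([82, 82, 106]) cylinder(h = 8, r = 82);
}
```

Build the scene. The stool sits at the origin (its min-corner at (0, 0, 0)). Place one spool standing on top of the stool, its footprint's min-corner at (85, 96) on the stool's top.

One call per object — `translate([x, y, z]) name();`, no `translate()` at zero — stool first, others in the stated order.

stool();
translate([85, 96, 431]) spool();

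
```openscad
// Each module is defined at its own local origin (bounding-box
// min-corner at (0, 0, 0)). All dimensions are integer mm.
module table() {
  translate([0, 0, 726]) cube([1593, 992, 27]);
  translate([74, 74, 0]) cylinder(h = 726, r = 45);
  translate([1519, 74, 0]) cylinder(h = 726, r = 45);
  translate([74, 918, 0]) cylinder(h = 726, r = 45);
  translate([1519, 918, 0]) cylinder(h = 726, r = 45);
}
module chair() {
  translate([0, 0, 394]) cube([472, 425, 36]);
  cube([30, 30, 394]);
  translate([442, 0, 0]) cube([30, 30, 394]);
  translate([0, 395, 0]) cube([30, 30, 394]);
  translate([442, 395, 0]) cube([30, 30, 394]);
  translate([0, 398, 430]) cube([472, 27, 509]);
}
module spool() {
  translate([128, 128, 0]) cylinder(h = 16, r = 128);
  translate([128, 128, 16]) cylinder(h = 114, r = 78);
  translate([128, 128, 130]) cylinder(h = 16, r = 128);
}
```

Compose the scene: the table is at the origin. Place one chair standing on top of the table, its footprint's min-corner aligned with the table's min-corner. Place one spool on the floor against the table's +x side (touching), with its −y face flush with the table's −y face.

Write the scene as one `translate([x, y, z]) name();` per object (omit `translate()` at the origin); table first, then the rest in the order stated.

table();
translate([0, 0, 753]) chair();
translate([1593, 0, 0]) spool();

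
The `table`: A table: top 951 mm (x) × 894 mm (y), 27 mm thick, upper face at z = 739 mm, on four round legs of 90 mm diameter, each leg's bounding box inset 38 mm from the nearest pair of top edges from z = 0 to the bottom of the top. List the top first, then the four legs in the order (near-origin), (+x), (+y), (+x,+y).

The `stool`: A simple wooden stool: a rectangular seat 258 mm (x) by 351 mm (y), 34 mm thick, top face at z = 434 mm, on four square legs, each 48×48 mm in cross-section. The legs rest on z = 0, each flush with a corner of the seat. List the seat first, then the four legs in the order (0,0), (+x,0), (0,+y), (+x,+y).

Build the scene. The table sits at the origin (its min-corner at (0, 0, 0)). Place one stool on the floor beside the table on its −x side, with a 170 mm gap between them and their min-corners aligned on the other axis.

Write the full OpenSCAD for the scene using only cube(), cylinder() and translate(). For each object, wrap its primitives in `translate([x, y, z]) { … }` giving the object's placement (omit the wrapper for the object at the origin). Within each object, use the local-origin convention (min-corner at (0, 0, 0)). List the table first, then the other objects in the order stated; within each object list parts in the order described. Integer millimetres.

translate([0, 0, 712]) cube([951, 894, 27]);
translate([83, 83, 0]) cylinder(h = 712, r = 45);
translate([868, 83, 0]) cylinder(h = 712, r = 45);
translate([83, 811, 0]) cylinder(h = 712, r = 45);
translate([868, 811, 0]) cylinder(h = 712, r = 45);
translate([-428, 0, 0]) {
  translate([0, 0, 400]) cube([258, 351, 34]);
  cube([48, 48, 400]);
  translate([210, 0, 0]) cube([48, 48, 400]);
  translate([0, 303, 0]) cube([48, 48, 400]);
  translate([210, 303, 0]) cube([48, 48, 400]);
}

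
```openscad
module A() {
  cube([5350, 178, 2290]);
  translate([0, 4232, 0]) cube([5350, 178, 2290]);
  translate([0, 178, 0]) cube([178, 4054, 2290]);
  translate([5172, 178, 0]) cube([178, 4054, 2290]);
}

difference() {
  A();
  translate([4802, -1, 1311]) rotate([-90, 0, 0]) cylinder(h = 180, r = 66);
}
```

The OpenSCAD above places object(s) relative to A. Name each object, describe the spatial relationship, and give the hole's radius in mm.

The subtracted cylinder has r = 66 mm.

A is a house frame. The house frame has a circular hole through its front wall. The hole's radius is 66 mm.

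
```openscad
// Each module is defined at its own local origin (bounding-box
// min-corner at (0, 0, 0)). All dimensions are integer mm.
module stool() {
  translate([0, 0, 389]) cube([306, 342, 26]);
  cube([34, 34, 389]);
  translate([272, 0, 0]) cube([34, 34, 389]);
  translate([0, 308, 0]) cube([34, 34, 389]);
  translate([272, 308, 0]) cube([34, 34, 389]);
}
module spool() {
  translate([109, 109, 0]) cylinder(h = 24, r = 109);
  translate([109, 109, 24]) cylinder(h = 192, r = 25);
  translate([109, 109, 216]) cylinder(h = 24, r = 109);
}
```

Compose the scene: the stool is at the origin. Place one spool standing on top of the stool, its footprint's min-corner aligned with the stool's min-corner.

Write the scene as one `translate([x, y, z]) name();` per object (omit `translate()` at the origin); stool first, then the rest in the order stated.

stool();
translate([0, 0, 415]) spool();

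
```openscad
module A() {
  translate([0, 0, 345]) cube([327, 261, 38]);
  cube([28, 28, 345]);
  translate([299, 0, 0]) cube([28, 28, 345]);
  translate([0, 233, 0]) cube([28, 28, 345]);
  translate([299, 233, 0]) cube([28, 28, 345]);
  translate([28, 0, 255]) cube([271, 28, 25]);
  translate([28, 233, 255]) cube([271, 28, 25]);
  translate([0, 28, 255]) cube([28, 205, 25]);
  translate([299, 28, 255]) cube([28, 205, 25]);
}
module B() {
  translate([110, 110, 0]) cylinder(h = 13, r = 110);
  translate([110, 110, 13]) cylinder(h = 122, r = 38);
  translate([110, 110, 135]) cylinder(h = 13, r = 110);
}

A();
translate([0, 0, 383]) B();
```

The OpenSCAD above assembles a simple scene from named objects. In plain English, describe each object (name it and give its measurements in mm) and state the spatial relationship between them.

A is a four-legged stool. The seat is a 327×261×38 mm slab whose top surface is at z = 383 mm; four square legs, each 28×28 mm in cross-section, run from the floor (z = 0) to the underside of the seat, each flush with a corner of the seat. Four stretchers, 28 mm wide and 25 mm tall, connect adjacent legs with their undersides at z = 255 mm, each running between the inner faces of the legs it joins and aligned with the legs' outer faces on the other axis.

B is a spool: two coaxial disc flanges of radius 110 mm and thickness 13 mm, joined by a core cylinder of radius 38 mm and height 122 mm. The lower flange rests on z = 0 and the three cylinders share a vertical axis.

The spool is on top of the stool.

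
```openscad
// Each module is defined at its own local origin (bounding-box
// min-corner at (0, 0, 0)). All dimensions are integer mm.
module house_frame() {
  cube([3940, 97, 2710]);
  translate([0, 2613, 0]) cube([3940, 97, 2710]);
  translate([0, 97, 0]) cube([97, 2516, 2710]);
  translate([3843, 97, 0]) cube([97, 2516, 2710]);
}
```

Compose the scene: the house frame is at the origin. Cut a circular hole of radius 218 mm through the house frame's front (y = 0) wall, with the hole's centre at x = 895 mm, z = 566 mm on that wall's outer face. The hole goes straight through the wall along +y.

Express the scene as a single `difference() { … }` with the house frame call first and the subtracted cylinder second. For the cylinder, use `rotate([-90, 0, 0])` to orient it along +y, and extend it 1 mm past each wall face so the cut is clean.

difference() {
  house_frame();
  translate([895, -1, 566]) rotate([-90, 0, 0]) cylinder(h = 99, r = 218);
}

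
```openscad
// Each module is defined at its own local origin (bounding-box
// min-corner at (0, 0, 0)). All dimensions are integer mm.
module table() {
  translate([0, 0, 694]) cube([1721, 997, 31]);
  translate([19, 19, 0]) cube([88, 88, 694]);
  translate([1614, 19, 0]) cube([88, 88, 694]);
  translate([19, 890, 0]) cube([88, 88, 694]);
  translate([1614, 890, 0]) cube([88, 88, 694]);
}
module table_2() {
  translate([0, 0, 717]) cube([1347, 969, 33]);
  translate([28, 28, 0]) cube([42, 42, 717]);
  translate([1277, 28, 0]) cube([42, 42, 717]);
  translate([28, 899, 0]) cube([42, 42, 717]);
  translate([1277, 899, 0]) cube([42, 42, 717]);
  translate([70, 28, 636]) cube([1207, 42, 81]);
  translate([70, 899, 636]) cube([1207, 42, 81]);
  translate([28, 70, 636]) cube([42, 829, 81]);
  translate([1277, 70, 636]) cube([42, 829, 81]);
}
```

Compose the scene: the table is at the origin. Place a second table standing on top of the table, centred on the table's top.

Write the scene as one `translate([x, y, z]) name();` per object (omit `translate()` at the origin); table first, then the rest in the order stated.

table();
translate([187, 14, 725]) table_2();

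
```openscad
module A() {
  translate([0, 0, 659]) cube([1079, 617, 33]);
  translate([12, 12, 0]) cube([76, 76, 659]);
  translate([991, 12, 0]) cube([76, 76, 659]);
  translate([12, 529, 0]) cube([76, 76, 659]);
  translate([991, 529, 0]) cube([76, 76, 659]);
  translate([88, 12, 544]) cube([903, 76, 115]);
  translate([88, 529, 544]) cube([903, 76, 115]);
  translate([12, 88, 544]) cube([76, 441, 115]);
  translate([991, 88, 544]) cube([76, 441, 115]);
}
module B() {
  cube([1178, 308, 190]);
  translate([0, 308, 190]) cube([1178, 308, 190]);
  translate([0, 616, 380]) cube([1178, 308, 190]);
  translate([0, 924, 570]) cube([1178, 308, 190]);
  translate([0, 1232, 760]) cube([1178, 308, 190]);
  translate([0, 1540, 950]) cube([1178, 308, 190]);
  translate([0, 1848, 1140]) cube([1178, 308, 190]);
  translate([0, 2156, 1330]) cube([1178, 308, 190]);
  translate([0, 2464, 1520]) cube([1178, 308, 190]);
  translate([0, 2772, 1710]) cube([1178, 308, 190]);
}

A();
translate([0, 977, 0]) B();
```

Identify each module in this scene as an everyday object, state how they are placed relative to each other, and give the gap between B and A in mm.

The staircase's nearest face is 360 mm from the table's +y face.

A is a table. B is a staircase. The staircase is on the floor beside the table on its +y side. The gap between the staircase and the table is 360 mm.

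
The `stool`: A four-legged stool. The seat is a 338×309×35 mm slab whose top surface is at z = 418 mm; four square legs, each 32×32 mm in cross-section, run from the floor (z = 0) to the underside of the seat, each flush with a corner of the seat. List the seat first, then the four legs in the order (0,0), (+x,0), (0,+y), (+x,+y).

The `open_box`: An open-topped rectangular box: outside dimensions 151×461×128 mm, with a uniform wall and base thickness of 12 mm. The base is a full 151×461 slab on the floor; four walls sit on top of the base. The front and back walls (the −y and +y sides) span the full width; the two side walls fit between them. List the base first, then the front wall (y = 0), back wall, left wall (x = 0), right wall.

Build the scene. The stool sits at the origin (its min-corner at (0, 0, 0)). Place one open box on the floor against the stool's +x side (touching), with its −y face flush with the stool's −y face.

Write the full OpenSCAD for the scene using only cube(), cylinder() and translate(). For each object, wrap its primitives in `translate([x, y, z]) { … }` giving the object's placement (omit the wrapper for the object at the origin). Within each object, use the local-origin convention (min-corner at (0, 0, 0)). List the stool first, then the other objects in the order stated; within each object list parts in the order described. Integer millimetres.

translate([0, 0, 383]) cube([338, 309, 35]);
cube([32, 32, 383]);
translate([306, 0, 0]) cube([32, 32, 383]);
translate([0, 277, 0]) cube([32, 32, 383]);
translate([306, 277, 0]) cube([32, 32, 383]);
translate([338, 0, 0]) {
  cube([151, 461, 12]);
  translate([0, 0, 12]) cube([151, 12, 116]);
  translate([0, 449, 12]) cube([151, 12, 116]);
  translate([0, 12, 12]) cube([12, 437, 116]);
  translate([139, 12, 12]) cube([12, 437, 116]);
}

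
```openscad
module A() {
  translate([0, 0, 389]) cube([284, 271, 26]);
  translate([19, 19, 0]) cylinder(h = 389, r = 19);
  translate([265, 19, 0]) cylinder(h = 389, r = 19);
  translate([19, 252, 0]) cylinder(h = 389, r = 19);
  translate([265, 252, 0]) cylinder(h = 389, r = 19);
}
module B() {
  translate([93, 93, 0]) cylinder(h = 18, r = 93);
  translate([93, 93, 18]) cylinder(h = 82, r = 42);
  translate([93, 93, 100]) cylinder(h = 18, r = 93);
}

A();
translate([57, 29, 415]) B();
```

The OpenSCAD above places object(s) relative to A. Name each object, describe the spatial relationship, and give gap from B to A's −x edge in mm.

The spool's min-x is at 57; the stool's min-x is 0; gap = 57 mm.

A is a stool. B is a spool. The spool is on top of the stool. The gap from the spool to the stool's −x edge is 57 mm.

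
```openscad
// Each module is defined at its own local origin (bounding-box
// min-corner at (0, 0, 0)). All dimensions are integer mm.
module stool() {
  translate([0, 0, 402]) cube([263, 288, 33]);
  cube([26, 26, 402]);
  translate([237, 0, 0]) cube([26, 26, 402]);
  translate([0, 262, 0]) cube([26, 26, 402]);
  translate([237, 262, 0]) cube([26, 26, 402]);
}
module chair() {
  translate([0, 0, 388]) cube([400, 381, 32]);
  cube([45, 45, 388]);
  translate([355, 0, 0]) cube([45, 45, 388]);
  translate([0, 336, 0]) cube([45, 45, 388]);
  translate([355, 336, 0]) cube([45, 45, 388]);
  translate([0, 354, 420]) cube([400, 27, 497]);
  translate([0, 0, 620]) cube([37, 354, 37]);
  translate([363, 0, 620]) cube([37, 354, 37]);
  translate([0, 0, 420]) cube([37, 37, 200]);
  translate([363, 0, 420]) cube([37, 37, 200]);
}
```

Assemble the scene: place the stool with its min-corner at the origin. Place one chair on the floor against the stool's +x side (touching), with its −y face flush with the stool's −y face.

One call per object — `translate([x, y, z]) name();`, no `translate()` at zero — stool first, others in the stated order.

stool();
translate([263, 0, 0]) chair();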